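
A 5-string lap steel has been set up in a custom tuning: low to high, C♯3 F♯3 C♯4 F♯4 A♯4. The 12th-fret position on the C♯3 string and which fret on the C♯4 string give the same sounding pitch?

0

C♯3 at fret 12 is C♯3 + 12 semitones = C♯4.
The open C♯4 string is 12 semitones above the open C♯3, so the same pitch on the C♯4 string lies at fret 12 − 12 = 0.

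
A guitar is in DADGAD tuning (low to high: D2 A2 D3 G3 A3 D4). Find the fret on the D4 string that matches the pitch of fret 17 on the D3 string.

5

Fret 17 on D3 is MIDI 50 + 17 = 67 (G4). On the D4 string (open MIDI 62), that pitch is 67 − 62 = fret 5.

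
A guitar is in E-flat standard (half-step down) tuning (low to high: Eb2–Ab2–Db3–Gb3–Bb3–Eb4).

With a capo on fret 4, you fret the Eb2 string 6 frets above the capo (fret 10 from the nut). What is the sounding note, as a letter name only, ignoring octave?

The capo raises the open Eb2 by 4 semitones to G2; fretting 6 more gives Eb2 + 4 + 6 = Eb2 + 10 semitones, landing on Db.
(Also written C#.)

Db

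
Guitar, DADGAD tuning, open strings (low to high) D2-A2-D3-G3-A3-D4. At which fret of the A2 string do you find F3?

8

F3 is 8 semitones above the open A2 (A–A#–B–C–C#–D–D#–E–F), so it sits at fret 8.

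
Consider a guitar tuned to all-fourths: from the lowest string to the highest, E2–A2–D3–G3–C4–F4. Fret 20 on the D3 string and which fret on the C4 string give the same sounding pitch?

Fret 20 on D3 is MIDI 50 + 20 = 70 (A#4). On the C4 string (open MIDI 60), that pitch is 70 − 60 = fret 10.

10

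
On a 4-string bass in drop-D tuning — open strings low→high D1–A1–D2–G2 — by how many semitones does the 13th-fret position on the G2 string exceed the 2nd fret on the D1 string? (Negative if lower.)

28 semitones

G2 at fret 13 → G#3 (MIDI 56); D1 at fret 2 → E1 (MIDI 28).
56 − 28 = 28, so the two pitches are 28 semitones apart.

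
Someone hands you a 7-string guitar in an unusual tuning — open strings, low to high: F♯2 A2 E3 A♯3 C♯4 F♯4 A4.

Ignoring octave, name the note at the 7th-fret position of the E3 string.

The open E3 string plus 7 semitones: E–F–F#–G–G#–A–A#–B.

B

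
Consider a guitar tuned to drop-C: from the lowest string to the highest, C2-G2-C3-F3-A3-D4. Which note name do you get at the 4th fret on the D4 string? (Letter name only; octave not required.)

F#

The open D4 string plus 4 semitones: D–D#–E–F–F#.
(Equivalently spelled Gb.)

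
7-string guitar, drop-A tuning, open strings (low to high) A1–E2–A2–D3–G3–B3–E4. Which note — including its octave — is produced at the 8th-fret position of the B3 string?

G4

The open B3 string plus 8 semitones: B–C–C#–D–D#–E–F–F#–G.
The walk passes from B into C once, so the octave number goes from 3 to 4.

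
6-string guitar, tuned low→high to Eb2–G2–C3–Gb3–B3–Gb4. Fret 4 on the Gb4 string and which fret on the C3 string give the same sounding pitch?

Gb4 at fret 4 is Gb4 + 4 semitones = Bb4.
The open C3 string is 18 semitones below the open Gb4, so the same pitch on the C3 string lies at fret 4 + 18 = 22.

22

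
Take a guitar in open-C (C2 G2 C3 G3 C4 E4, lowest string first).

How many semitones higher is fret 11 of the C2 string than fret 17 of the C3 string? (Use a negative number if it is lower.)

-18 semitones

C2 at fret 11 → B2 (MIDI 47); C3 at fret 17 → F4 (MIDI 65).
47 − 65 = -18, so the two pitches are 18 semitones apart.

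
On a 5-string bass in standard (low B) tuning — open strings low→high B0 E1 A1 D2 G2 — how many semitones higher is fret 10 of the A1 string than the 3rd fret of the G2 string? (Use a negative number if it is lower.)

-3 semitones

A1 at fret 10 → G2 (MIDI 43); G2 at fret 3 → A#2 (MIDI 46).
43 − 46 = -3, so the two pitches are 3 semitones apart.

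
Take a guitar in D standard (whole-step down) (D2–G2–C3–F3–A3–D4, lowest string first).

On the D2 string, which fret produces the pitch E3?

14

E3 is 14 semitones above the open D2 (D–D#–E–F–…–D–D#–E), so it sits at fret 14.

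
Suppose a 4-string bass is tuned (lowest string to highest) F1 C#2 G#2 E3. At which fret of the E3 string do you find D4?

10

D4 is 10 semitones above the open E3 (E–F–F#–G–…–C–C#–D), so it sits at fret 10.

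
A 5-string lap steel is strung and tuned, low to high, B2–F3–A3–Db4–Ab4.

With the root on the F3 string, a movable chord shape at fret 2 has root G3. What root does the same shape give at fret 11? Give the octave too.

Moving from fret 2 to fret 11 shifts the root by 9 semitones.
G3 up 9 semitones is E4.

E4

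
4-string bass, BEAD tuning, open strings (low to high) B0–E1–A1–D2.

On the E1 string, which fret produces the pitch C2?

8

C2 is 8 semitones above the open E1 (E–F–F#–G–G#–A–A#–B–C), so it sits at fret 8.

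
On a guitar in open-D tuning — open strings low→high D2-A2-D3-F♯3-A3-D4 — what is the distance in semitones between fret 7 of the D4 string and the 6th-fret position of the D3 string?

D4 at fret 7 → A4 (MIDI 69); D3 at fret 6 → G♯3 (MIDI 56).
69 − 56 = 13, so the two pitches are 13 semitones apart, with A4 the higher.

13 semitones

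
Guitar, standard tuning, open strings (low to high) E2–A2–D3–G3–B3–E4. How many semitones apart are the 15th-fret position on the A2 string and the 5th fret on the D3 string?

A2 at fret 15 → C4 (MIDI 60); D3 at fret 5 → G3 (MIDI 55).
60 − 55 = 5, so the two pitches are 5 semitones apart, with C4 the higher.

5 semitones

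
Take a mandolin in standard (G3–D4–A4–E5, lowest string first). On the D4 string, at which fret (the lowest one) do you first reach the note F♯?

From D4, count semitones up the chromatic scale until reaching F♯: D–D#–E–F–F# — 4 steps.

4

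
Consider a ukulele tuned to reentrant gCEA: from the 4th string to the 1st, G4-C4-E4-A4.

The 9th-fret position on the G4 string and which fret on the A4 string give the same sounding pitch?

Fret 9 on G4 is MIDI 67 + 9 = 76 (E5). On the A4 string (open MIDI 69), that pitch is 76 − 69 = fret 7.

7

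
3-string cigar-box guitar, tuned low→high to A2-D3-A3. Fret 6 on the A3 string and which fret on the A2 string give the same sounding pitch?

18

Fret 6 on A3 is MIDI 57 + 6 = 63 (D#4). On the A2 string (open MIDI 45), that pitch is 63 − 45 = fret 18.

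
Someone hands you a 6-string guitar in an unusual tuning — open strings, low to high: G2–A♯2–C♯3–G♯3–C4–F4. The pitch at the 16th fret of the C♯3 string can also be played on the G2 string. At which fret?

C♯3 at fret 16 is C♯3 + 16 semitones = F4.
The open G2 string is 6 semitones below the open C♯3, so the same pitch on the G2 string lies at fret 16 + 6 = 22.

22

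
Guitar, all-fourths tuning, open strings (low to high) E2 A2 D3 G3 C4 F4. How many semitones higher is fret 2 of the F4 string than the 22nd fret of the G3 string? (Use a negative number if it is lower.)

F4 at fret 2 → G4 (MIDI 67); G3 at fret 22 → F5 (MIDI 77).
67 − 77 = -10, so the two pitches are 10 semitones apart.

-10 semitones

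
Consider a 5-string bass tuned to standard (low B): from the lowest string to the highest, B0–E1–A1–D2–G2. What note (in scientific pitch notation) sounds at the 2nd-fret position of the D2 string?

E2

The open D2 string plus 2 semitones: D–D#–E.
No B→C boundary is crossed, so the octave stays at 2.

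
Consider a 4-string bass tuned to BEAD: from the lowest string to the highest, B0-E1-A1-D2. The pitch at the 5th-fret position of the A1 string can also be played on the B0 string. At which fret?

A1 at fret 5 is A1 + 5 semitones = D2.
The open B0 string is 10 semitones below the open A1, so the same pitch on the B0 string lies at fret 5 + 10 = 15.

15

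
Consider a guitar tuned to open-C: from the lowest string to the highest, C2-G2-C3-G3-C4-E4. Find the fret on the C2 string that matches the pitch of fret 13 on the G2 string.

20

Fret 13 on G2 is MIDI 43 + 13 = 56 (G♯3). On the C2 string (open MIDI 36), that pitch is 56 − 36 = fret 20.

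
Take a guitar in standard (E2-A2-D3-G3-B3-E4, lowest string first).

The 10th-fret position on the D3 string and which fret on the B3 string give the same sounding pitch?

D3 at fret 10 is D3 + 10 semitones = C4.
The open B3 string is 9 semitones above the open D3, so the same pitch on the B3 string lies at fret 10 − 9 = 1.

1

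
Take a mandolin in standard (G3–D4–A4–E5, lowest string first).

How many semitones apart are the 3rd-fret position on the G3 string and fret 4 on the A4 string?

15 semitones

G3 at fret 3 → A♯3 (MIDI 58); A4 at fret 4 → C♯5 (MIDI 73).
58 − 73 = -15, so the two pitches are 15 semitones apart, with C♯5 the higher.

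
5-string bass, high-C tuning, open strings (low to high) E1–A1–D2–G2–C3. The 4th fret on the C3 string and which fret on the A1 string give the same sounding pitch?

C3 at fret 4 is C3 + 4 semitones = E3.
The open A1 string is 15 semitones below the open C3, so the same pitch on the A1 string lies at fret 4 + 15 = 19.

19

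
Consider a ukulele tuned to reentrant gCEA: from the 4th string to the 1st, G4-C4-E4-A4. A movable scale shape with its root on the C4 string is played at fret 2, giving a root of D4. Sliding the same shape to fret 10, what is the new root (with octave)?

Moving from fret 2 to fret 10 shifts the root by 8 semitones.
D4 up 8 semitones is A#4.

A#4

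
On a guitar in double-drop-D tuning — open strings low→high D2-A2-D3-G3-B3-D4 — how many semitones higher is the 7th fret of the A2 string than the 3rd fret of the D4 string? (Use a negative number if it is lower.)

-13 semitones

A2 at fret 7 → E3 (MIDI 52); D4 at fret 3 → F4 (MIDI 65).
52 − 65 = -13, so the two pitches are 13 semitones apart.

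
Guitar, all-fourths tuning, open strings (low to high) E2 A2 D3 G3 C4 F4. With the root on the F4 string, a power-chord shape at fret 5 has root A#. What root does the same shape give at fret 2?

G

Moving from fret 5 to fret 2 shifts the root by -3 semitones.
A# down 3 semitones is G.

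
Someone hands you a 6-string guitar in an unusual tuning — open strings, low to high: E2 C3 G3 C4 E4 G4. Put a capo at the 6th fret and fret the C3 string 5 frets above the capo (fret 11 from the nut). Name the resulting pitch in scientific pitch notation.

B3

The capo raises the open C3 by 6 semitones to G♭3; fretting 5 more gives C3 + 6 + 5 = C3 + 11 semitones = B3.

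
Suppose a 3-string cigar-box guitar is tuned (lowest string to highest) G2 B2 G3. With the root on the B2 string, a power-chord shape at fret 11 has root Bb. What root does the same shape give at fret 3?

Moving from fret 11 to fret 3 shifts the root by -8 semitones.
Bb down 8 semitones is D.

D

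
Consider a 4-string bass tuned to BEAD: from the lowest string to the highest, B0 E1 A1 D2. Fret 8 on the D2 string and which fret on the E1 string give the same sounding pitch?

Fret 8 on D2 is MIDI 38 + 8 = 46 (A#2). On the E1 string (open MIDI 28), that pitch is 46 − 28 = fret 18.

18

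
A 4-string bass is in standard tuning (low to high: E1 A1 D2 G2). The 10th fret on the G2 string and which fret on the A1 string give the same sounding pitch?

20

G2 at fret 10 is G2 + 10 semitones = F3.
The open A1 string is 10 semitones below the open G2, so the same pitch on the A1 string lies at fret 10 + 10 = 20.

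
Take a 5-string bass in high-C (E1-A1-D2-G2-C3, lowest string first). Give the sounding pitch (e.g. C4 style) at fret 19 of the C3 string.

G4

C3 is MIDI 48. Adding 19 gives 67, which is G4.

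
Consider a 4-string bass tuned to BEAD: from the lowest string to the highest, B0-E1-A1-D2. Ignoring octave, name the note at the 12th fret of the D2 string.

D

Each fret is one semitone, so D2 + 12 = D.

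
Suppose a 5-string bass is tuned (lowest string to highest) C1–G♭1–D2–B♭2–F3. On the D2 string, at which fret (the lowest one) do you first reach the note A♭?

From D2, count semitones up the chromatic scale until reaching A♭: D–Eb–E–F–Gb–G–Ab — 6 steps.

6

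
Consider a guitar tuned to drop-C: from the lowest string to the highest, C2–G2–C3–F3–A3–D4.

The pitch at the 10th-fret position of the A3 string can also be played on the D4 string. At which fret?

5

A3 at fret 10 is A3 + 10 semitones = G4.
The open D4 string is 5 semitones above the open A3, so the same pitch on the D4 string lies at fret 10 − 5 = 5.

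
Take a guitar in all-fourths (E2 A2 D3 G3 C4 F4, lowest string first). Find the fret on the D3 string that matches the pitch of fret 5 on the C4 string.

Fret 5 on C4 is MIDI 60 + 5 = 65 (F4). On the D3 string (open MIDI 50), that pitch is 65 − 50 = fret 15.

15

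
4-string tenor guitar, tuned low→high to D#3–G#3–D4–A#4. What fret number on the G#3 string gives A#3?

A#3 is 2 semitones above the open G#3 (G#–A–A#), so it sits at fret 2.

2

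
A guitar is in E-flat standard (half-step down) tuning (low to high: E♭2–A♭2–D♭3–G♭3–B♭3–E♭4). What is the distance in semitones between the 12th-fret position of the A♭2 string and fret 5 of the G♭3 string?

3 semitones

A♭2 at fret 12 → A♭3 (MIDI 56); G♭3 at fret 5 → B3 (MIDI 59).
56 − 59 = -3, so the two pitches are 3 semitones apart, with B3 the higher.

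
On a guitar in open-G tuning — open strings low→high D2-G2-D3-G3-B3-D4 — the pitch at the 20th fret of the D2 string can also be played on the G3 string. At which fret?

D2 at fret 20 is D2 + 20 semitones = A♯3.
The open G3 string is 17 semitones above the open D2, so the same pitch on the G3 string lies at fret 20 − 17 = 3.

3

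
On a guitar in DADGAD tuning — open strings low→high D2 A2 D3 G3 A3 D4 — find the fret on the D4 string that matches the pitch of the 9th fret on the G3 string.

2

G3 at fret 9 is G3 + 9 semitones = E4.
The open D4 string is 7 semitones above the open G3, so the same pitch on the D4 string lies at fret 9 − 7 = 2.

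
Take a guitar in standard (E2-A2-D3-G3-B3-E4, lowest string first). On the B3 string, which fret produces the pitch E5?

E5 is 17 semitones above the open B3 (B–C–C#–D–…–D–D#–E), so it sits at fret 17.

17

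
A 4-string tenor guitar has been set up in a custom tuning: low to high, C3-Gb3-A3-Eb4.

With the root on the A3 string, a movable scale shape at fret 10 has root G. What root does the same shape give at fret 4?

Db

Moving from fret 10 to fret 4 shifts the root by -6 semitones.
G down 6 semitones is Db.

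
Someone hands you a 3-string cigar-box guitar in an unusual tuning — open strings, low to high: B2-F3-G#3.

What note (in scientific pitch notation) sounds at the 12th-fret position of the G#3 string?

G#4

The open G#3 string plus 12 semitones: G#–A–A#–B–…–F#–G–G#.
The walk passes from B into C once, so the octave number goes from 3 to 4.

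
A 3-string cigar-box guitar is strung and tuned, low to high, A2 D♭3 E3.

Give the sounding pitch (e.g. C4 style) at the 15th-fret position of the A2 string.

C4

Each fret is one semitone, so A2 + 15 = C4.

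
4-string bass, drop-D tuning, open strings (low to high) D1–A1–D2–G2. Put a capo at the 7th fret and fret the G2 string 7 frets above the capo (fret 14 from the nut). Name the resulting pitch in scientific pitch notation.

The capo raises the open G2 by 7 semitones to D3; fretting 7 more gives G2 + 7 + 7 = G2 + 14 semitones = A3.

A3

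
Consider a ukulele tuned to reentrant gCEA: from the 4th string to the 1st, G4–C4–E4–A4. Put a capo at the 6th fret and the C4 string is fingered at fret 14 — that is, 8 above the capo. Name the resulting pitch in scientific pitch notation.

The capo raises the open C4 by 6 semitones to F♯4; fretting 8 more gives C4 + 6 + 8 = C4 + 14 semitones = D5.

D5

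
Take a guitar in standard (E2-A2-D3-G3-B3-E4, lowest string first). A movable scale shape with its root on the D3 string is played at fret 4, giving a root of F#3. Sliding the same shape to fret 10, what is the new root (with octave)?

Moving from fret 4 to fret 10 shifts the root by 6 semitones.
F#3 up 6 semitones is C4.

C4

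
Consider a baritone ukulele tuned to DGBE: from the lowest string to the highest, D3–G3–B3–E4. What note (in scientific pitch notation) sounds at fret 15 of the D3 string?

The open D3 string plus 15 semitones: D–D#–E–F–…–D#–E–F.
The walk passes from B into C once, so the octave number goes from 3 to 4.

F4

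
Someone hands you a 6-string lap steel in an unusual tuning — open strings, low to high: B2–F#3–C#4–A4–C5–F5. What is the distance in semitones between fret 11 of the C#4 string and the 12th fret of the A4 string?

C#4 at fret 11 → C5 (MIDI 72); A4 at fret 12 → A5 (MIDI 81).
72 − 81 = -9, so the two pitches are 9 semitones apart, with A5 the higher.

9 semitones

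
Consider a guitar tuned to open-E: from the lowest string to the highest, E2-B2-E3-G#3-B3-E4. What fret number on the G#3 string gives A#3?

2

A#3 is 2 semitones above the open G#3 (G#–A–A#), so it sits at fret 2.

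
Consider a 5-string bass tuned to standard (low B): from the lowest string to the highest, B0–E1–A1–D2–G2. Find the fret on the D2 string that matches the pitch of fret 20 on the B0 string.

Fret 20 on B0 is MIDI 23 + 20 = 43 (G2). On the D2 string (open MIDI 38), that pitch is 43 − 38 = fret 5.

5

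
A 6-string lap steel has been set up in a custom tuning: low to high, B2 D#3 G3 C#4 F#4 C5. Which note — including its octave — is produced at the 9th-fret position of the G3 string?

E4

G3 is MIDI 55. Adding 9 gives 64, which is E4.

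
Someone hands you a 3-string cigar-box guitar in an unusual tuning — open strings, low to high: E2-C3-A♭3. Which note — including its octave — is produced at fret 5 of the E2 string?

Each fret is one semitone, so E2 + 5 = A2.

A2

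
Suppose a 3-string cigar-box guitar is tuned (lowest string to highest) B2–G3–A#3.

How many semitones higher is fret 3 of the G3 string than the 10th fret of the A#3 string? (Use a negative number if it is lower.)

-10 semitones

G3 at fret 3 → A#3 (MIDI 58); A#3 at fret 10 → G#4 (MIDI 68).
58 − 68 = -10, so the two pitches are 10 semitones apart.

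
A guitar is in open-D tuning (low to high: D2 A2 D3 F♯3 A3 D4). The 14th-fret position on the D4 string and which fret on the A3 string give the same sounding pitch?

Fret 14 on D4 is MIDI 62 + 14 = 76 (E5). On the A3 string (open MIDI 57), that pitch is 76 − 57 = fret 19.

19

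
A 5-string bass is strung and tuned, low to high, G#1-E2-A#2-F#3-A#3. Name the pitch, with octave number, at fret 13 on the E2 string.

Each fret is one semitone, so E2 + 13 = F3.

F3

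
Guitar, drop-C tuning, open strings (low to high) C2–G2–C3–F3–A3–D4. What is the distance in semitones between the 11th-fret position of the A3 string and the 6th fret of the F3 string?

9 semitones

A3 at fret 11 → G#4 (MIDI 68); F3 at fret 6 → B3 (MIDI 59).
68 − 59 = 9, so the two pitches are 9 semitones apart, with G#4 the higher.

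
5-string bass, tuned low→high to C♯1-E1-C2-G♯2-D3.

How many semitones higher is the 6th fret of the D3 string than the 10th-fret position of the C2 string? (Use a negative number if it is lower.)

10 semitones

D3 at fret 6 → G♯3 (MIDI 56); C2 at fret 10 → A♯2 (MIDI 46).
56 − 46 = 10, so the two pitches are 10 semitones apart.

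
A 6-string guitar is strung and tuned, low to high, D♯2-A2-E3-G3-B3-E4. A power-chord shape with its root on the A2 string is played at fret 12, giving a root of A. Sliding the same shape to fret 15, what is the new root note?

Moving from fret 12 to fret 15 shifts the root by 3 semitones.
A up 3 semitones is C.

C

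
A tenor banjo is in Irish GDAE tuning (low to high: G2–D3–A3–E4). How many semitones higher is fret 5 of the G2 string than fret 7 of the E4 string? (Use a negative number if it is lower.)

-23 semitones

G2 at fret 5 → C3 (MIDI 48); E4 at fret 7 → B4 (MIDI 71).
48 − 71 = -23, so the two pitches are 23 semitones apart.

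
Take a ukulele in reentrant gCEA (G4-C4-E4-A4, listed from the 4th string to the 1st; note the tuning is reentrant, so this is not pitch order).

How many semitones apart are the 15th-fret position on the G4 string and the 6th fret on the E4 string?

12 semitones

G4 at fret 15 → A#5 (MIDI 82); E4 at fret 6 → A#4 (MIDI 70).
82 − 70 = 12, so the two pitches are 12 semitones apart, with A#5 the higher.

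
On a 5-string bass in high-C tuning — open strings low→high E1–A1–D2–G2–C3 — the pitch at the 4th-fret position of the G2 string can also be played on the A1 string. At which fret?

14

Fret 4 on G2 is MIDI 43 + 4 = 47 (B2). On the A1 string (open MIDI 33), that pitch is 47 − 33 = fret 14.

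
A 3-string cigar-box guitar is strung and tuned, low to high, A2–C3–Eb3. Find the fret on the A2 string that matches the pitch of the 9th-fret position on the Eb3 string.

15

Eb3 at fret 9 is Eb3 + 9 semitones = C4.
The open A2 string is 6 semitones below the open Eb3, so the same pitch on the A2 string lies at fret 9 + 6 = 15.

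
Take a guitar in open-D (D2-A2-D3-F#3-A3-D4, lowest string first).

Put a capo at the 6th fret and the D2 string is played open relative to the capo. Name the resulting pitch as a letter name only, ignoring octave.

The capo raises the open D2 by 6 semitones to G#2; fretting 0 more gives D2 + 6 + 0 = D2 + 6 semitones, landing on G#.

G#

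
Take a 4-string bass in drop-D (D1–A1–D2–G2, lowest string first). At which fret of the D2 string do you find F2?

3

F2 is 3 semitones above the open D2 (D–D#–E–F), so it sits at fret 3.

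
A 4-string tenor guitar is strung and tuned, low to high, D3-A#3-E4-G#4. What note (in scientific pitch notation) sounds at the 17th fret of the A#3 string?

D#5

A#3 is MIDI 58. Adding 17 gives 75, which is D#5.
(Equivalently spelled Eb5.)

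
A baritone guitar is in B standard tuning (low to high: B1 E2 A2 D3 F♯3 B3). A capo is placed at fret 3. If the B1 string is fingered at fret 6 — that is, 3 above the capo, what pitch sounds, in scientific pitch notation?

The capo raises the open B1 by 3 semitones to D2; fretting 3 more gives B1 + 3 + 3 = B1 + 6 semitones = F2.

F2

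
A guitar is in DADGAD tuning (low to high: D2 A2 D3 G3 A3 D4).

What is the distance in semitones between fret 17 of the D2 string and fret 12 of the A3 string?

14 semitones

D2 at fret 17 → G3 (MIDI 55); A3 at fret 12 → A4 (MIDI 69).
55 − 69 = -14, so the two pitches are 14 semitones apart, with A4 the higher.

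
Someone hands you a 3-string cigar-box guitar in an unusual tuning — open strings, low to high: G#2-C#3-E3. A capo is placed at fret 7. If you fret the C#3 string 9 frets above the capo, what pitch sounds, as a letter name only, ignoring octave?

F

The capo raises the open C#3 by 7 semitones to G#3; fretting 9 more gives C#3 + 7 + 9 = C#3 + 16 semitones, landing on F.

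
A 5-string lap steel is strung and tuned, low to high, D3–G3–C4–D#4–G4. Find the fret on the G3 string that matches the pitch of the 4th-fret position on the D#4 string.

12

Fret 4 on D#4 is MIDI 63 + 4 = 67 (G4). On the G3 string (open MIDI 55), that pitch is 67 − 55 = fret 12.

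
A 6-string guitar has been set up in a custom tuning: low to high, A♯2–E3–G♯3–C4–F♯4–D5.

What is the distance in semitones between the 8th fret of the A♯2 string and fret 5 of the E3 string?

3 semitones

A♯2 at fret 8 → F♯3 (MIDI 54); E3 at fret 5 → A3 (MIDI 57).
54 − 57 = -3, so the two pitches are 3 semitones apart, with A3 the higher.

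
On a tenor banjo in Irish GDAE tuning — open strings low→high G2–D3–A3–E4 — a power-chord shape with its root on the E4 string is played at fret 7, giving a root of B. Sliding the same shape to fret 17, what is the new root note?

A

Moving from fret 7 to fret 17 shifts the root by 10 semitones.
B up 10 semitones is A.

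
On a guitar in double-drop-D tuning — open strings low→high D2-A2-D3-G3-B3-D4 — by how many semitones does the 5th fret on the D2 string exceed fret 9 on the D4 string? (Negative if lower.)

-28 semitones

D2 at fret 5 → G2 (MIDI 43); D4 at fret 9 → B4 (MIDI 71).
43 − 71 = -28, so the two pitches are 28 semitones apart.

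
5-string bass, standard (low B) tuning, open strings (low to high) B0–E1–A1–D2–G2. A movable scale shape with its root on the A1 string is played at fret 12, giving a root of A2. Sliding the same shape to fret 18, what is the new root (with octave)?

D#3

Moving from fret 12 to fret 18 shifts the root by 6 semitones.
A2 up 6 semitones is D#3.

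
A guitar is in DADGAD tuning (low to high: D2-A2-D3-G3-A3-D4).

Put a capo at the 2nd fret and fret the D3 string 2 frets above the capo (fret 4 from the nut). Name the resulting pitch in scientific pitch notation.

F#3

The capo raises the open D3 by 2 semitones to E3; fretting 2 more gives D3 + 2 + 2 = D3 + 4 semitones = F#3.
(Also written Gb.)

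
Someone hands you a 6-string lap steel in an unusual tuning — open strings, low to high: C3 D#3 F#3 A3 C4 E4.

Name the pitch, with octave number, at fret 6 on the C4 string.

The open C4 string plus 6 semitones: C–C#–D–D#–E–F–F#.
No B→C boundary is crossed, so the octave stays at 4.

F#4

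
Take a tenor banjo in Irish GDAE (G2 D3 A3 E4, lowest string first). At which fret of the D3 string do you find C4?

10

C4 is 10 semitones above the open D3 (D–D#–E–F–…–A#–B–C), so it sits at fret 10.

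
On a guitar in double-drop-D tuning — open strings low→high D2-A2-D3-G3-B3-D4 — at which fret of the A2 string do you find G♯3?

11

G♯3 is 11 semitones above the open A2 (A–A#–B–C–…–F#–G–G#), so it sits at fret 11.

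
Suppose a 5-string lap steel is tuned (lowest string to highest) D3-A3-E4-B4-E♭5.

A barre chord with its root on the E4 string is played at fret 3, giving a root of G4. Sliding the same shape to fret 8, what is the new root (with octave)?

C5

Moving from fret 3 to fret 8 shifts the root by 5 semitones.
G4 up 5 semitones is C5.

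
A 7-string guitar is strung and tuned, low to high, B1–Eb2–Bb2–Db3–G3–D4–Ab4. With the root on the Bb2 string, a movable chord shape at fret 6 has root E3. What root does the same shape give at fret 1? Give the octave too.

Moving from fret 6 to fret 1 shifts the root by -5 semitones.
E3 down 5 semitones is B2.

B2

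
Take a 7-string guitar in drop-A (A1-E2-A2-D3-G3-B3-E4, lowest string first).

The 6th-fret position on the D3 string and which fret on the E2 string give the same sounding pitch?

16

D3 at fret 6 is D3 + 6 semitones = G#3.
The open E2 string is 10 semitones below the open D3, so the same pitch on the E2 string lies at fret 6 + 10 = 16.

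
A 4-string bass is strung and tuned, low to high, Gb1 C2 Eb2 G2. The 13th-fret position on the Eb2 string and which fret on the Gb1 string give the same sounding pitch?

22

Fret 13 on Eb2 is MIDI 39 + 13 = 52 (E3). On the Gb1 string (open MIDI 30), that pitch is 52 − 30 = fret 22.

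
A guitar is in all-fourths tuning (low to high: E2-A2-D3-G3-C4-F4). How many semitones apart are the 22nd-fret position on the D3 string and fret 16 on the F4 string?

9 semitones

D3 at fret 22 → C5 (MIDI 72); F4 at fret 16 → A5 (MIDI 81).
72 − 81 = -9, so the two pitches are 9 semitones apart, with A5 the higher.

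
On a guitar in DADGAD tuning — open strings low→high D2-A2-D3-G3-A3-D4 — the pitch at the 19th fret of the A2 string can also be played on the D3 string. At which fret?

A2 at fret 19 is A2 + 19 semitones = E4.
The open D3 string is 5 semitones above the open A2, so the same pitch on the D3 string lies at fret 19 − 5 = 14.

14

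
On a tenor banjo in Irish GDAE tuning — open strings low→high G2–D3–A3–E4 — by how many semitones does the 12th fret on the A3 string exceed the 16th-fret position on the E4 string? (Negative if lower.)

A3 at fret 12 → A4 (MIDI 69); E4 at fret 16 → G#5 (MIDI 80).
69 − 80 = -11, so the two pitches are 11 semitones apart.

-11 semitones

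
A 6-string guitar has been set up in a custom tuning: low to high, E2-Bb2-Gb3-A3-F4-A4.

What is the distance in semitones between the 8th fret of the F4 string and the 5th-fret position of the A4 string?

1 semitone

F4 at fret 8 → Db5 (MIDI 73); A4 at fret 5 → D5 (MIDI 74).
73 − 74 = -1, so the two pitches are 1 semitone apart, with D5 the higher.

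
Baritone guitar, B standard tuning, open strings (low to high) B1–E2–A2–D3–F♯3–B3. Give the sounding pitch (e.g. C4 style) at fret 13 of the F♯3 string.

G4

F♯3 is MIDI 54. Adding 13 gives 67, which is G4.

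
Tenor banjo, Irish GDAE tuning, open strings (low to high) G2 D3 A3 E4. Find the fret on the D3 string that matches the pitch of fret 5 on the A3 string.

12

Fret 5 on A3 is MIDI 57 + 5 = 62 (D4). On the D3 string (open MIDI 50), that pitch is 62 − 50 = fret 12.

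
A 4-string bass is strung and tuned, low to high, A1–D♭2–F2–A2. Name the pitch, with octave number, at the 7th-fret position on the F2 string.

C3

Each fret is one semitone, so F2 + 7 = C3.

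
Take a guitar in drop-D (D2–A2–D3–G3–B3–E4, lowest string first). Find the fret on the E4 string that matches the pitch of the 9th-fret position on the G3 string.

Fret 9 on G3 is MIDI 55 + 9 = 64 (E4). On the E4 string (open MIDI 64), that pitch is 64 − 64 = fret 0.

0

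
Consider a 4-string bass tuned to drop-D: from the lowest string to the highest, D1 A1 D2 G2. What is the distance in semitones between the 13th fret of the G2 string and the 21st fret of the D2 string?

G2 at fret 13 → G#3 (MIDI 56); D2 at fret 21 → B3 (MIDI 59).
56 − 59 = -3, so the two pitches are 3 semitones apart, with B3 the higher.

3 semitones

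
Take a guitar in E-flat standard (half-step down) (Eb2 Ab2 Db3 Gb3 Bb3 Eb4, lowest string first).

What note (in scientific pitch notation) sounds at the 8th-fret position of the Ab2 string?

Ab2 is MIDI 44. Adding 8 gives 52, which is E3.

E3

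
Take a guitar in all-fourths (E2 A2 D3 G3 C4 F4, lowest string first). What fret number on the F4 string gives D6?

D6 is 21 semitones above the open F4 (F–F#–G–G#–…–C–C#–D), so it sits at fret 21.

21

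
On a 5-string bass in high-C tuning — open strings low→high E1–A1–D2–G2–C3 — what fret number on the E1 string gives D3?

22

D3 is 22 semitones above the open E1 (E–F–F#–G–…–C–C#–D), so it sits at fret 22.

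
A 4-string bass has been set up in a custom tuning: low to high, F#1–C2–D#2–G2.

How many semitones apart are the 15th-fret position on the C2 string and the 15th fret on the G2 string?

7 semitones

C2 at fret 15 → D#3 (MIDI 51); G2 at fret 15 → A#3 (MIDI 58).
51 − 58 = -7, so the two pitches are 7 semitones apart, with A#3 the higher.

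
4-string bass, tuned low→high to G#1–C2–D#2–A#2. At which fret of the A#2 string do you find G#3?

G#3 is 10 semitones above the open A#2 (A#–B–C–C#–…–F#–G–G#), so it sits at fret 10.

10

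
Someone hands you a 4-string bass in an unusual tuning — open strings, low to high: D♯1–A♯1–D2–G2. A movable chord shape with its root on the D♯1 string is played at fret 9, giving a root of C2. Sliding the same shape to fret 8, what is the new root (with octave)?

B1

Moving from fret 9 to fret 8 shifts the root by -1 semitone.
C2 down 1 semitone is B1.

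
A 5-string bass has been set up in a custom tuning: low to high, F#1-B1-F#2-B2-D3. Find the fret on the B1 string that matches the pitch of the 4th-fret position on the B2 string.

B2 at fret 4 is B2 + 4 semitones = D#3.
The open B1 string is 12 semitones below the open B2, so the same pitch on the B1 string lies at fret 4 + 12 = 16.

16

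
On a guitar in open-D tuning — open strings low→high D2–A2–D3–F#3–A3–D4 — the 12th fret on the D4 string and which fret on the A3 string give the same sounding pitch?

D4 at fret 12 is D4 + 12 semitones = D5.
The open A3 string is 5 semitones below the open D4, so the same pitch on the A3 string lies at fret 12 + 5 = 17.

17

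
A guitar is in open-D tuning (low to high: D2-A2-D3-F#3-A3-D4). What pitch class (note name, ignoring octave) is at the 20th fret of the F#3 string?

D

The open F#3 string plus 20 semitones: F#–G–G#–A–…–C–C#–D.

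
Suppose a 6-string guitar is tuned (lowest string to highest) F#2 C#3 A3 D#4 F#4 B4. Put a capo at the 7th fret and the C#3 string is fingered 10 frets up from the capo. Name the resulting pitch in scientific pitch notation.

F#4

The capo raises the open C#3 by 7 semitones to G#3; fretting 10 more gives C#3 + 7 + 10 = C#3 + 17 semitones = F#4.
(Also written Gb.)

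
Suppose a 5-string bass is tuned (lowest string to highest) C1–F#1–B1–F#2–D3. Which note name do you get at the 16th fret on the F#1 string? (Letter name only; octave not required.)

Each fret is one semitone, so F#1 + 16 = A#.
(Equivalently spelled Bb.)

A#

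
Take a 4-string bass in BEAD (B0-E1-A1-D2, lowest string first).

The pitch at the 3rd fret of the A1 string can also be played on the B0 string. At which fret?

Fret 3 on A1 is MIDI 33 + 3 = 36 (C2). On the B0 string (open MIDI 23), that pitch is 36 − 23 = fret 13.

13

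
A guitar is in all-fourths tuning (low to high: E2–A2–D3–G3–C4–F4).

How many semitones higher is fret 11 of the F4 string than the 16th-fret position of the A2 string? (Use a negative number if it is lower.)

15 semitones

F4 at fret 11 → E5 (MIDI 76); A2 at fret 16 → C#4 (MIDI 61).
76 − 61 = 15, so the two pitches are 15 semitones apart.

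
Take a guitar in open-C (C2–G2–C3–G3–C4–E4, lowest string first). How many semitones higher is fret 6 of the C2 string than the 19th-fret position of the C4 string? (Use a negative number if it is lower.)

-37 semitones

C2 at fret 6 → F#2 (MIDI 42); C4 at fret 19 → G5 (MIDI 79).
42 − 79 = -37, so the two pitches are 37 semitones apart.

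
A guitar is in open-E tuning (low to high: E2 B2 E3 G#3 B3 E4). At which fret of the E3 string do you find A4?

17

A4 is 17 semitones above the open E3 (E–F–F#–G–…–G–G#–A), so it sits at fret 17.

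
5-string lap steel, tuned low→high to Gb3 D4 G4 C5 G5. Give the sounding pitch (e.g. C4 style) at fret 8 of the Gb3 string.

The open Gb3 string plus 8 semitones: Gb–G–Ab–A–Bb–B–C–Db–D.
The walk passes from B into C once, so the octave number goes from 3 to 4.

D4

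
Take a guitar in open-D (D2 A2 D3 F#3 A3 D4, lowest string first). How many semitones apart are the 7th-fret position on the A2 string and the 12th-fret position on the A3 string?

A2 at fret 7 → E3 (MIDI 52); A3 at fret 12 → A4 (MIDI 69).
52 − 69 = -17, so the two pitches are 17 semitones apart, with A4 the higher.

17 semitones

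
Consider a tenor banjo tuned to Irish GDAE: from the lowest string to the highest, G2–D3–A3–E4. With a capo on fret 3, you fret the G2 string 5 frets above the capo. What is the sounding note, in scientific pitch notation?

The capo raises the open G2 by 3 semitones to A♯2; fretting 5 more gives G2 + 3 + 5 = G2 + 8 semitones = D♯3.

D♯3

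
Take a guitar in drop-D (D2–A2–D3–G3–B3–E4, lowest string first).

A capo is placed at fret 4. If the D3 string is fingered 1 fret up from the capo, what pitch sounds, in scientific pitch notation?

The capo raises the open D3 by 4 semitones to F#3; fretting 1 more gives D3 + 4 + 1 = D3 + 5 semitones = G3.

G3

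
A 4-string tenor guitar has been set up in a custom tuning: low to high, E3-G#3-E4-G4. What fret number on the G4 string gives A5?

14

A5 is 14 semitones above the open G4 (G–G#–A–A#–…–G–G#–A), so it sits at fret 14.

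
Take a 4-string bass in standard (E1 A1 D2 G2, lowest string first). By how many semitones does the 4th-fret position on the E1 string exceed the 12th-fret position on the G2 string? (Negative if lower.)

-23 semitones

E1 at fret 4 → G#1 (MIDI 32); G2 at fret 12 → G3 (MIDI 55).
32 − 55 = -23, so the two pitches are 23 semitones apart.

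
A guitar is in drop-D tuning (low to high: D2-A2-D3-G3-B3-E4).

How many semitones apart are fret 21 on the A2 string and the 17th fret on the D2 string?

11 semitones

A2 at fret 21 → F♯4 (MIDI 66); D2 at fret 17 → G3 (MIDI 55).
66 − 55 = 11, so the two pitches are 11 semitones apart, with F♯4 the higher.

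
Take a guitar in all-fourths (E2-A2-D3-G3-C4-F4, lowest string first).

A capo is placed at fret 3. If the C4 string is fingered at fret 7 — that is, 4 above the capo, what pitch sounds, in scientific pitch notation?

G4

The capo raises the open C4 by 3 semitones to D#4; fretting 4 more gives C4 + 3 + 4 = C4 + 7 semitones = G4.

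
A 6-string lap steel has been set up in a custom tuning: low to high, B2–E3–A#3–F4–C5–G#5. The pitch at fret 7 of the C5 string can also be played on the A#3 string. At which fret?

21

C5 at fret 7 is C5 + 7 semitones = G5.
The open A#3 string is 14 semitones below the open C5, so the same pitch on the A#3 string lies at fret 7 + 14 = 21.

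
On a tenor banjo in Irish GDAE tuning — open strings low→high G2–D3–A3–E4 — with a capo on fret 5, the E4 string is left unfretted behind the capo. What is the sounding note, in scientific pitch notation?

The capo raises the open E4 by 5 semitones to A4; fretting 0 more gives E4 + 5 + 0 = E4 + 5 semitones = A4.

A4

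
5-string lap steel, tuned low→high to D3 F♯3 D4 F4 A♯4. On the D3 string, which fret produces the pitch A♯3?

A♯3 is 8 semitones above the open D3 (D–D#–E–F–F#–G–G#–A–A#), so it sits at fret 8.

8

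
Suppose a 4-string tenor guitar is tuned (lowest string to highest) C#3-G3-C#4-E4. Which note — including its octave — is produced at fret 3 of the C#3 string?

The open C#3 string plus 3 semitones: C#–D–D#–E.
No B→C boundary is crossed, so the octave stays at 3.

E3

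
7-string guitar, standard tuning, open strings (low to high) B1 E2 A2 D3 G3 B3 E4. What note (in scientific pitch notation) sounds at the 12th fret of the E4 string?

E4 is MIDI 64. Adding 12 gives 76, which is E5.

E5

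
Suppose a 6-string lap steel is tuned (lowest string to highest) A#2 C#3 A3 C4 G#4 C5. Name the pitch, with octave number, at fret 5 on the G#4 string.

C#5

Each fret is one semitone, so G#4 + 5 = C#5.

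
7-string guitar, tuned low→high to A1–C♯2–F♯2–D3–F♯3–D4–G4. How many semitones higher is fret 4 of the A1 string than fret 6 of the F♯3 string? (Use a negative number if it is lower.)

-23 semitones

A1 at fret 4 → C♯2 (MIDI 37); F♯3 at fret 6 → C4 (MIDI 60).
37 − 60 = -23, so the two pitches are 23 semitones apart.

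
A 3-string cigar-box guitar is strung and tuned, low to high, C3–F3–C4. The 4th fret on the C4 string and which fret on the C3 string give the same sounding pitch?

C4 at fret 4 is C4 + 4 semitones = E4.
The open C3 string is 12 semitones below the open C4, so the same pitch on the C3 string lies at fret 4 + 12 = 16.

16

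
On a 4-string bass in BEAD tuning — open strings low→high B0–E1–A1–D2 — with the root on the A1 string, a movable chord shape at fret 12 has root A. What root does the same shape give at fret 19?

E

Moving from fret 12 to fret 19 shifts the root by 7 semitones.
A up 7 semitones is E.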